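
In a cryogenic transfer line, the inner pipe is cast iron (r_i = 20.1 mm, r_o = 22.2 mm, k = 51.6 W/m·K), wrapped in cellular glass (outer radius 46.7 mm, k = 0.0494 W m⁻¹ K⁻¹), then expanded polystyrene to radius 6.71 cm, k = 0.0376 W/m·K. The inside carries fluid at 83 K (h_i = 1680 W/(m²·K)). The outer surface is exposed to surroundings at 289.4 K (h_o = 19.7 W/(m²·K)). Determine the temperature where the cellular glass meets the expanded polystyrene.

Series thermal resistances, inner to outer:
  R'_conv,in = 1/(2πr h) = 1/(2π·0.0201·1680) = 0.004713 m·K/W
  R'_cast iron = ln(0.0222/0.0201)/(2πk) = 0.09937/(2π·51.6) = 3.065×10^-4 m·K/W
  R'_cellular glass = ln(0.0467/0.0222)/(2πk) = 0.7437/(2π·0.0494) = 2.396 m·K/W
  R'_expanded polystyrene = ln(0.0671/0.0467)/(2πk) = 0.3624/(2π·0.0376) = 1.534 m·K/W
  R'_conv,out = 1/(2πr h) = 1/(2π·0.0671·19.7) = 0.1204 m·K/W
ΣR = 0.004713 + 3.065×10^-4 + 2.396 + 1.534 + 0.1204 = 4.055 m·K/W
Q' = ΔT/ΣR = (83 K − 289.4 K)/4.055 = -50.90 W/m
From the inner boundary to the cellular glass/expanded polystyrene interface, ΣR_partial = 2.401 m·K/W.
T_interface = T_in − Q'·ΣR_partial = 83 K − (-50.90)(2.401) = 205.2 K

T = 205.2 K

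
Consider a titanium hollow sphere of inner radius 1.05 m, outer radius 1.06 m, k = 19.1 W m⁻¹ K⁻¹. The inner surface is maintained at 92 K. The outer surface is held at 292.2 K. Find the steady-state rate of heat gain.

Q = 5350 kW

Q = 4πk·ΔT/(1/r₁ − 1/r₂) = 4π × 19.1 × 200.2 / (1/1.05 − 1/1.06) = 5.35×10^6 W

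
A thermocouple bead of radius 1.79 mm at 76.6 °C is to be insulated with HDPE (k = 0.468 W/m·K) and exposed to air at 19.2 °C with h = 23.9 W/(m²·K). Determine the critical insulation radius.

For a sphere, r_cr = 2k_ins/h = 2·0.468/23.9 = 0.0392 m = 3.92 cm

r_cr = 3.92 cm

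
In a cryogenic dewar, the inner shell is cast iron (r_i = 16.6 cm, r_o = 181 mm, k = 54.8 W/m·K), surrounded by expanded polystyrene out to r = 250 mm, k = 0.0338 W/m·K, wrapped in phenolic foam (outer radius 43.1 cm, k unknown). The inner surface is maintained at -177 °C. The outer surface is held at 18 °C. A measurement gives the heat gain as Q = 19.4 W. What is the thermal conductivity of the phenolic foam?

ΣR = ΔT/Q = |-177 − 18|/19.4 = 10.05 K/W
Known resistances:
  R_cast iron = (1/0.166 − 1/0.181)/(4πk) = 0.4992/(4π·54.8) = 7.250×10^-4 K/W
  R_expanded polystyrene = (1/0.181 − 1/0.250)/(4πk) = 1.525/(4π·0.0338) = 3.590 K/W
R_phenolic foam = ΣR − ΣR_known = 10.05 − 3.591 = 6.459 K/W
(1/r₁−1/r₂)/(4πk) = 6.459 ⇒ k = 1.680/(4π·6.459) = 0.0207 W/m·K

k = 0.0207 W/m·K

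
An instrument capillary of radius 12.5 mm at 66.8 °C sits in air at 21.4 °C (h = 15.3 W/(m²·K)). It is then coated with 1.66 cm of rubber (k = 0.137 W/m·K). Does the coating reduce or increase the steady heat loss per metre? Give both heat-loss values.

reduces: 54.6 → 33.9 W/m

Critical radius for a cylinder: r_cr = k/h = 0.00895 m = 0.895 cm.
Outer radius after coating: r₂ = 0.0125 + 0.0166 = 0.0291 m.
Since r₁ ≥ r_cr, any added insulation reduces the heat loss.
Bare: R = 1/(2πr₁h) = 0.8322 m·K/W; Q = 45.4/0.8322 = 54.6 W/m.
Coated: R = R_cond + R_conv = 1.339 m·K/W; Q = 45.4/1.339 = 33.9 W/m.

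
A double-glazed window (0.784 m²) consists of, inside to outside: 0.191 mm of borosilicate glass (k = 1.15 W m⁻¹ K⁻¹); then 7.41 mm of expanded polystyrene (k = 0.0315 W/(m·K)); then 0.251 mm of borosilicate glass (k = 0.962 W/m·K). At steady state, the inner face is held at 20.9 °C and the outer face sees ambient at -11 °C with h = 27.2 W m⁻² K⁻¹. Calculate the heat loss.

Treat each layer as a resistance in series:
  R_borosilicate glass = L/(kA) = 1.91×10^-4/(1.15·0.784) = 2.118×10^-4 K/W
  R_expanded polystyrene = L/(kA) = 0.00741/(0.0315·0.784) = 0.3000 K/W
  R_borosilicate glass = L/(kA) = 2.51×10^-4/(0.962·0.784) = 3.328×10^-4 K/W
  R_conv,out = 1/(hA) = 1/(27.2·0.784) = 0.04689 K/W
ΣR = 2.118×10^-4 + 0.3000 + 3.328×10^-4 + 0.04689 = 0.3474 K/W
Q = ΔT/ΣR = (20.9 °C − -11 °C)/0.3474 = 91.8 W

Q = 91.8 W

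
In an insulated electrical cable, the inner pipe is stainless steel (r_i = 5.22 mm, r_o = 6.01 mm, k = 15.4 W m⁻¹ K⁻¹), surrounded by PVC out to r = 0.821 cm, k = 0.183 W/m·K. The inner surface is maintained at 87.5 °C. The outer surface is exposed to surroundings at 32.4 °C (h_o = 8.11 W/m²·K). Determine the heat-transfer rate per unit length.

Q' = 20.7 W/m

Treat each layer as a resistance in series:
  R'_stainless steel = ln(0.00601/0.00522)/(2πk) = 0.1409/(2π·15.4) = 0.001456 m·K/W
  R'_PVC = ln(0.00821/0.00601)/(2πk) = 0.3119/(2π·0.183) = 0.2713 m·K/W
  R'_conv,out = 1/(2πr h) = 1/(2π·0.00821·8.11) = 2.390 m·K/W
ΣR = 0.001456 + 0.2713 + 2.390 = 2.663 m·K/W
Q' = ΔT/ΣR = (87.5 °C − 32.4 °C)/2.663 = 20.7 W/m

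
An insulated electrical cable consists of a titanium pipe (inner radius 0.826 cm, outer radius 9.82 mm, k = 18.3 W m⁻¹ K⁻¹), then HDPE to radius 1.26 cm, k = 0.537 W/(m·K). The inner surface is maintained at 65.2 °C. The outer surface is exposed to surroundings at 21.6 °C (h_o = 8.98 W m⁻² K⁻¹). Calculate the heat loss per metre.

Resistance network (inner→outer):
  R'_titanium = ln(0.00982/0.00826)/(2πk) = 0.1730/(2π·18.3) = 0.001505 m·K/W
  R'_HDPE = ln(0.0126/0.00982)/(2πk) = 0.2493/(2π·0.537) = 0.07388 m·K/W
  R'_conv,out = 1/(2πr h) = 1/(2π·0.0126·8.98) = 1.407 m·K/W
ΣR = 0.001505 + 0.07388 + 1.407 = 1.482 m·K/W
Q' = ΔT/ΣR = (65.2 °C − 21.6 °C)/1.482 = 29.4 W/m

Q' = 29.4 W/m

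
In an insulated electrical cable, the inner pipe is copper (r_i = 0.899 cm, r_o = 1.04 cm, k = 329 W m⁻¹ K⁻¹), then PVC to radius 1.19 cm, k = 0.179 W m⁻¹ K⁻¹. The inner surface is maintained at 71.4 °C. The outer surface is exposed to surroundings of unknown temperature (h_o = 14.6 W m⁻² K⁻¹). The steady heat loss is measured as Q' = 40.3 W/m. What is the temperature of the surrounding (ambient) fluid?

T_out = 29.7 °C

Sum the resistances:
  R'_copper = ln(0.0104/0.00899)/(2πk) = 0.1457/(2π·329) = 7.048×10^-5 m·K/W
  R'_PVC = ln(0.0119/0.0104)/(2πk) = 0.1347/(2π·0.179) = 0.1198 m·K/W
  R'_conv,out = 1/(2πr h) = 1/(2π·0.0119·14.6) = 0.9161 m·K/W
ΣR = 1.036 m·K/W
ΔT = Q'·ΣR = 40.3 × 1.036 = 41.75 K
Heat flows outward, so T_out = T_in − ΔT = 71.4 − 41.75 = 29.7 °C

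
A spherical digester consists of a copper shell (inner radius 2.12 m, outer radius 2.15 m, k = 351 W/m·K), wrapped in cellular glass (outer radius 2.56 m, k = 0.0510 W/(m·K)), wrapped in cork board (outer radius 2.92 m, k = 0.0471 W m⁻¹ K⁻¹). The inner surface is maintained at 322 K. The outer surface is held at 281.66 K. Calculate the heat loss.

Series thermal resistances, inner to outer:
  R_copper = (1/2.12 − 1/2.15)/(4πk) = 0.006582/(4π·351) = 1.492×10^-6 K/W
  R_cellular glass = (1/2.15 − 1/2.56)/(4πk) = 0.07449/(4π·0.0510) = 0.1162 K/W
  R_cork board = (1/2.56 − 1/2.92)/(4πk) = 0.04816/(4π·0.0471) = 0.08137 K/W
ΣR = 1.492×10^-6 + 0.1162 + 0.08137 = 0.1976 K/W
Q = ΔT/ΣR = (322 K − 281.66 K)/0.1976 = 204 W

Q = 204 W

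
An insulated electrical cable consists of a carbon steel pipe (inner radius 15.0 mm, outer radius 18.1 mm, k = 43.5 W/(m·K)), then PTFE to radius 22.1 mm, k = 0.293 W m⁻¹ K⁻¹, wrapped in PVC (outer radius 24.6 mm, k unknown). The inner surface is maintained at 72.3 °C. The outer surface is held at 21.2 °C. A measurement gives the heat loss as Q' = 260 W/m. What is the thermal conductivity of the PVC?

k = 0.195 W/m·K

ΣR = ΔT/Q' = |72.3 − 21.2|/260 = 0.1965 m·K/W
Known resistances:
  R'_carbon steel = ln(0.0181/0.0150)/(2πk) = 0.1879/(2π·43.5) = 6.873×10^-4 m·K/W
  R'_PTFE = ln(0.0221/0.0181)/(2πk) = 0.1997/(2π·0.293) = 0.1085 m·K/W
R_PVC = ΣR − ΣR_known = 0.1965 − 0.1092 = 0.08730 m·K/W
ln(r₂/r₁)/(2πk) = 0.08730 ⇒ k = 0.1072/(2π·0.08730) = 0.195 W/m·K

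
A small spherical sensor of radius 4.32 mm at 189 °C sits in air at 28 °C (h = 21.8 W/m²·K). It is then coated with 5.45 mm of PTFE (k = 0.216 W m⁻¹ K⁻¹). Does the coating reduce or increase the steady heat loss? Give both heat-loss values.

Critical radius for a sphere: r_cr = 2k/h = 0.0198 m = 1.98 cm.
Outer radius after coating: r₂ = 0.00432 + 0.00545 = 0.00977 m.
Since r₁ < r_cr and r₂ ≤ r_cr, the coating moves toward the maximum at r_cr — heat loss rises.
Bare: R = 1/(4πr₁²h) = 195.6 K/W; Q = 161/195.6 = 0.823 W.
Coated: R = R_cond + R_conv = 85.81 K/W; Q = 161/85.81 = 1.88 W.

increases: 0.823 → 1.88 W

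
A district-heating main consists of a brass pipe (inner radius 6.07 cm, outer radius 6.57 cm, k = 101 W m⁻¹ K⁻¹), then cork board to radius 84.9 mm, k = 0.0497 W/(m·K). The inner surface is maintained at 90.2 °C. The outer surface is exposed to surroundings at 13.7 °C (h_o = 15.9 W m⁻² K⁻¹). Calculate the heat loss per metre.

Treat each layer as a resistance in series:
  R'_brass = ln(0.0657/0.0607)/(2πk) = 0.07916/(2π·101) = 1.247×10^-4 m·K/W
  R'_cork board = ln(0.0849/0.0657)/(2πk) = 0.2564/(2π·0.0497) = 0.8210 m·K/W
  R'_conv,out = 1/(2πr h) = 1/(2π·0.0849·15.9) = 0.1179 m·K/W
ΣR = 1.247×10^-4 + 0.8210 + 0.1179 = 0.9390 m·K/W
Q' = ΔT/ΣR = (90.2 °C − 13.7 °C)/0.9390 = 81.5 W/m

Q' = 81.5 W/m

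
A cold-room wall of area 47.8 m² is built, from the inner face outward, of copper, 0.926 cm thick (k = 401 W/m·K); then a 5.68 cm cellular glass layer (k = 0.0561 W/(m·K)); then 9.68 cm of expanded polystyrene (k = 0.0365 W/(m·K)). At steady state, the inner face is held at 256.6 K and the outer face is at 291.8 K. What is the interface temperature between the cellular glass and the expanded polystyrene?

Treat each layer as a resistance in series:
  R_copper = L/(kA) = 0.00926/(401·47.8) = 4.831×10^-7 K/W
  R_cellular glass = L/(kA) = 0.0568/(0.0561·47.8) = 0.02118 K/W
  R_expanded polystyrene = L/(kA) = 0.0968/(0.0365·47.8) = 0.05548 K/W
ΣR = 4.831×10^-7 + 0.02118 + 0.05548 = 0.07666 K/W
Q = ΔT/ΣR = (256.6 K − 291.8 K)/0.07666 = -459.2 W
From the inner boundary to the cellular glass/expanded polystyrene interface, ΣR_partial = 0.02118 K/W.
T_interface = T_in − Q·ΣR_partial = 256.6 K − (-459.2)(0.02118) = 266.33 K

T = 266.33 K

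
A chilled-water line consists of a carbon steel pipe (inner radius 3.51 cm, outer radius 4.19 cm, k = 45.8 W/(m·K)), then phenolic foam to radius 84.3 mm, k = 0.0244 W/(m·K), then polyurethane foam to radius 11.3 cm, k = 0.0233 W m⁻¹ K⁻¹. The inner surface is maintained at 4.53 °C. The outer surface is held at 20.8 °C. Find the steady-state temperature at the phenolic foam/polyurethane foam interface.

Treat each layer as a resistance in series:
  R'_carbon steel = ln(0.0419/0.0351)/(2πk) = 0.1771/(2π·45.8) = 6.154×10^-4 m·K/W
  R'_phenolic foam = ln(0.0843/0.0419)/(2πk) = 0.6991/(2π·0.0244) = 4.560 m·K/W
  R'_polyurethane foam = ln(0.113/0.0843)/(2πk) = 0.2930/(2π·0.0233) = 2.001 m·K/W
ΣR = 6.154×10^-4 + 4.560 + 2.001 = 6.562 m·K/W
Q' = ΔT/ΣR = (4.53 °C − 20.8 °C)/6.562 = -2.479 W/m
From the inner boundary to the phenolic foam/polyurethane foam interface, ΣR_partial = 4.561 m·K/W.
T_interface = T_in − Q'·ΣR_partial = 4.53 °C − (-2.479)(4.561) = 15.8 °C

T = 15.8 °C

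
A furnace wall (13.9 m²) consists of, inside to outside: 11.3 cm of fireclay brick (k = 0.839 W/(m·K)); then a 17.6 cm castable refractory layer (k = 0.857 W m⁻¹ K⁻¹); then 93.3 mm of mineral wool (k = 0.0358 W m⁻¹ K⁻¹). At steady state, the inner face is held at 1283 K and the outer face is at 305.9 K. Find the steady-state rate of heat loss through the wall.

Treat each layer as a resistance in series:
  R_fireclay brick = L/(kA) = 0.113/(0.839·13.9) = 0.009690 K/W
  R_castable refractory = L/(kA) = 0.176/(0.857·13.9) = 0.01477 K/W
  R_mineral wool = L/(kA) = 0.0933/(0.0358·13.9) = 0.1875 K/W
ΣR = 0.009690 + 0.01477 + 0.1875 = 0.2120 K/W
Q = ΔT/ΣR = (1283 K − 305.9 K)/0.2120 = 4610 W

Q = 4.61 kW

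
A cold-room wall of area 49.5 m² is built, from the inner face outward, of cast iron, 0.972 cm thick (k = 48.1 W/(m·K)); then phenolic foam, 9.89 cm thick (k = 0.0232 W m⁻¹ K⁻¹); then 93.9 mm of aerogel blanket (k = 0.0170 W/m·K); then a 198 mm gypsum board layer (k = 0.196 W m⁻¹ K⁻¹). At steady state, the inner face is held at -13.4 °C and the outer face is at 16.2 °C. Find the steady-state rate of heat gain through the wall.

Treat each layer as a resistance in series:
  R_cast iron = L/(kA) = 0.00972/(48.1·49.5) = 4.082×10^-6 K/W
  R_phenolic foam = L/(kA) = 0.0989/(0.0232·49.5) = 0.08612 K/W
  R_aerogel blanket = L/(kA) = 0.0939/(0.0170·49.5) = 0.1116 K/W
  R_gypsum board = L/(kA) = 0.198/(0.196·49.5) = 0.02041 K/W
ΣR = 4.082×10^-6 + 0.08612 + 0.1116 + 0.02041 = 0.2181 K/W
Q = ΔT/ΣR = (-13.4 °C − 16.2 °C)/0.2181 = -136 W
(Negative Q ⇒ heat flows inward; heat gain = 136 W.)

Q = 136 W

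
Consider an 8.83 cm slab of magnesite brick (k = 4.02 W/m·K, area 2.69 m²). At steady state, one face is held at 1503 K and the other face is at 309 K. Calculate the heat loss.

Q = 1.46×10^5 W

Q = kA·ΔT/L = 4.02 × 2.69 × |1503 K − 309 K| / 0.0883 = 1.46×10^5 W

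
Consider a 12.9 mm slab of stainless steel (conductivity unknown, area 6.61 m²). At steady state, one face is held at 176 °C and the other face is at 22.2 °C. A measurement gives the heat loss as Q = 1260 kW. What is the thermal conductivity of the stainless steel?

k = 16.0 W/m·K

ΣR = ΔT/Q = |176 − 22.2|/1.26×10^6 = 1.221×10^-4 K/W
L/(kA) = 1.221×10^-4 ⇒ k = 0.0129/(1.221×10^-4·6.61) = 16.0 W/m·K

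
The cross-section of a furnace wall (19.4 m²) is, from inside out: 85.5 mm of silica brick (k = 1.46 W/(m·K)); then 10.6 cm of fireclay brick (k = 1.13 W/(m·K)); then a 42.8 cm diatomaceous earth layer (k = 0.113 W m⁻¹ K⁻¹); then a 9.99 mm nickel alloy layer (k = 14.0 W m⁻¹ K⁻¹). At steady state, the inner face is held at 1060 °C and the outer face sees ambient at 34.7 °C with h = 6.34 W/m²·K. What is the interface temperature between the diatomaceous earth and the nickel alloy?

T = 74 °C

Resistance network (inner→outer):
  R_silica brick = L/(kA) = 0.0855/(1.46·19.4) = 0.003019 K/W
  R_fireclay brick = L/(kA) = 0.106/(1.13·19.4) = 0.004835 K/W
  R_diatomaceous earth = L/(kA) = 0.428/(0.113·19.4) = 0.1952 K/W
  R_nickel alloy = L/(kA) = 0.00999/(14.0·19.4) = 3.678×10^-5 K/W
  R_conv,out = 1/(hA) = 1/(6.34·19.4) = 0.008130 K/W
ΣR = 0.003019 + 0.004835 + 0.1952 + 3.678×10^-5 + 0.008130 = 0.2112 K/W
Q = ΔT/ΣR = (1060 °C − 34.7 °C)/0.2112 = 4855 W
From the inner boundary to the diatomaceous earth/nickel alloy interface, ΣR_partial = 0.2031 K/W.
T_interface = T_in − Q·ΣR_partial = 1060 °C − (4855)(0.2031) = 74 °C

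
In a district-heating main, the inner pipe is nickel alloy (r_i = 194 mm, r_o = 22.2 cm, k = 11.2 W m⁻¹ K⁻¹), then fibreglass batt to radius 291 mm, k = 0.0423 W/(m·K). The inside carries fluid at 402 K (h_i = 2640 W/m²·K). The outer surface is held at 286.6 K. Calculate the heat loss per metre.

Resistance network (inner→outer):
  R'_conv,in = 1/(2πr h) = 1/(2π·0.194·2640) = 3.108×10^-4 m·K/W
  R'_nickel alloy = ln(0.222/0.194)/(2πk) = 0.1348/(2π·11.2) = 0.001916 m·K/W
  R'_fibreglass batt = ln(0.291/0.222)/(2πk) = 0.2706/(2π·0.0423) = 1.018 m·K/W
ΣR = 3.108×10^-4 + 0.001916 + 1.018 = 1.020 m·K/W
Q' = ΔT/ΣR = (402 K − 286.6 K)/1.020 = 113 W/m

Q' = 113 W/m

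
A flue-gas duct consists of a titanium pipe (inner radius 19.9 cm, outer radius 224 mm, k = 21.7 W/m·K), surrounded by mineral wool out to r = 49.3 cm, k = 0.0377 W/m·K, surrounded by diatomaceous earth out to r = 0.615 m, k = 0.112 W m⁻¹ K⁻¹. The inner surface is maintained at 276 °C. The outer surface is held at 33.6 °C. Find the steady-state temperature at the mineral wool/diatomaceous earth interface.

T = 54.5 °C

Resistance network (inner→outer):
  R'_titanium = ln(0.224/0.199)/(2πk) = 0.1183/(2π·21.7) = 8.680×10^-4 m·K/W
  R'_mineral wool = ln(0.493/0.224)/(2πk) = 0.7889/(2π·0.0377) = 3.330 m·K/W
  R'_diatomaceous earth = ln(0.615/0.493)/(2πk) = 0.2211/(2π·0.112) = 0.3142 m·K/W
ΣR = 8.680×10^-4 + 3.330 + 0.3142 = 3.645 m·K/W
Q' = ΔT/ΣR = (276 °C − 33.6 °C)/3.645 = 66.50 W/m
From the inner boundary to the mineral wool/diatomaceous earth interface, ΣR_partial = 3.331 m·K/W.
T_interface = T_in − Q'·ΣR_partial = 276 °C − (66.50)(3.331) = 54.5 °C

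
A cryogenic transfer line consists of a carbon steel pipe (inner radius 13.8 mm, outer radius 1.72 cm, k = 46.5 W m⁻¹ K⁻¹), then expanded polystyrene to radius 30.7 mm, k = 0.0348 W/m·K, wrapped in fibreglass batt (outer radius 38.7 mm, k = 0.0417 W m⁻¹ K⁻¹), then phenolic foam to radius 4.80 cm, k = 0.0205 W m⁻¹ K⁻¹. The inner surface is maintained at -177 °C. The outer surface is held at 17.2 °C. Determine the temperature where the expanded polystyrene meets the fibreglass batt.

Treat each layer as a resistance in series:
  R'_carbon steel = ln(0.0172/0.0138)/(2πk) = 0.2202/(2π·46.5) = 7.538×10^-4 m·K/W
  R'_expanded polystyrene = ln(0.0307/0.0172)/(2πk) = 0.5794/(2π·0.0348) = 2.650 m·K/W
  R'_fibreglass batt = ln(0.0387/0.0307)/(2πk) = 0.2316/(2π·0.0417) = 0.8839 m·K/W
  R'_phenolic foam = ln(0.0480/0.0387)/(2πk) = 0.2154/(2π·0.0205) = 1.672 m·K/W
ΣR = 7.538×10^-4 + 2.650 + 0.8839 + 1.672 = 5.207 m·K/W
Q' = ΔT/ΣR = (-177 °C − 17.2 °C)/5.207 = -37.30 W/m
From the inner boundary to the expanded polystyrene/fibreglass batt interface, ΣR_partial = 2.651 m·K/W.
T_interface = T_in − Q'·ΣR_partial = -177 °C − (-37.30)(2.651) = -78.1 °C

T = -78.1 °C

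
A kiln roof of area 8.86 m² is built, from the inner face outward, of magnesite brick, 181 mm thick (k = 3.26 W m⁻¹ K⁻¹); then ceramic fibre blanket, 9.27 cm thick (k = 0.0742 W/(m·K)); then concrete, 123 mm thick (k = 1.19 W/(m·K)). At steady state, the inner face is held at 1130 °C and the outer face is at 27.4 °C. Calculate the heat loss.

Resistance network (inner→outer):
  R_magnesite brick = L/(kA) = 0.181/(3.26·8.86) = 0.006267 K/W
  R_ceramic fibre blanket = L/(kA) = 0.0927/(0.0742·8.86) = 0.1410 K/W
  R_concrete = L/(kA) = 0.123/(1.19·8.86) = 0.01167 K/W
ΣR = 0.006267 + 0.1410 + 0.01167 = 0.1589 K/W
Q = ΔT/ΣR = (1130 °C − 27.4 °C)/0.1589 = 6940 W

Q = 6940 W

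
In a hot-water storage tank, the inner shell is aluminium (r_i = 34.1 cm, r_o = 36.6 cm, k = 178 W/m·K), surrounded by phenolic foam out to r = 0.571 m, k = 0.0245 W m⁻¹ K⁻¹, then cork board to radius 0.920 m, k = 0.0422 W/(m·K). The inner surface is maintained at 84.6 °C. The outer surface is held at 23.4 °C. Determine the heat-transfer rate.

Q = 13.8 W

Treat each layer as a resistance in series:
  R_aluminium = (1/0.341 − 1/0.366)/(4πk) = 0.2003/(4π·178) = 8.955×10^-5 K/W
  R_phenolic foam = (1/0.366 − 1/0.571)/(4πk) = 0.9809/(4π·0.0245) = 3.186 K/W
  R_cork board = (1/0.571 − 1/0.920)/(4πk) = 0.6644/(4π·0.0422) = 1.253 K/W
ΣR = 8.955×10^-5 + 3.186 + 1.253 = 4.439 K/W
Q = ΔT/ΣR = (84.6 °C − 23.4 °C)/4.439 = 13.8 W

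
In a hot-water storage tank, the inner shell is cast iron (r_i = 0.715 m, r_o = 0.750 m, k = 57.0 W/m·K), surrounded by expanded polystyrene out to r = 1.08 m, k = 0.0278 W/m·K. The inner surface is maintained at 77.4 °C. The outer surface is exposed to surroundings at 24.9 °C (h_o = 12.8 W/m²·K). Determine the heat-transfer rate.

Resistance network (inner→outer):
  R_cast iron = (1/0.715 − 1/0.750)/(4πk) = 0.06527/(4π·57.0) = 9.112×10^-5 K/W
  R_expanded polystyrene = (1/0.750 − 1/1.08)/(4πk) = 0.4074/(4π·0.0278) = 1.166 K/W
  R_conv,out = 1/(4πr²h) = 1/(4π·1.08²·12.8) = 0.005330 K/W
ΣR = 9.112×10^-5 + 1.166 + 0.005330 = 1.171 K/W
Q = ΔT/ΣR = (77.4 °C − 24.9 °C)/1.171 = 44.8 W

Q = 44.8 W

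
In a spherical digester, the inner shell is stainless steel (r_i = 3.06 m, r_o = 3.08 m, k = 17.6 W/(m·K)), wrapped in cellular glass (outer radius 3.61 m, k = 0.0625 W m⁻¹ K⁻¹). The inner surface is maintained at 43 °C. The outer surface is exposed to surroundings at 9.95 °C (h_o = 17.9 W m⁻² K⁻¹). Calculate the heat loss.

Resistance network (inner→outer):
  R_stainless steel = (1/3.06 − 1/3.08)/(4πk) = 0.002122/(4π·17.6) = 9.595×10^-6 K/W
  R_cellular glass = (1/3.08 − 1/3.61)/(4πk) = 0.04767/(4π·0.0625) = 0.06069 K/W
  R_conv,out = 1/(4πr²h) = 1/(4π·3.61²·17.9) = 3.411×10^-4 K/W
ΣR = 9.595×10^-6 + 0.06069 + 3.411×10^-4 = 0.06104 K/W
Q = ΔT/ΣR = (43 °C − 9.95 °C)/0.06104 = 541 W

Q = 541 W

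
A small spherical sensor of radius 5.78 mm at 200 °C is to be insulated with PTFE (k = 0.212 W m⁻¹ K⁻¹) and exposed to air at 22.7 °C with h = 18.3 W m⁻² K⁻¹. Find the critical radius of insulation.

r_cr = 2.32 cm

For a sphere, r_cr = 2k_ins/h = 2·0.212/18.3 = 0.0232 m = 2.32 cm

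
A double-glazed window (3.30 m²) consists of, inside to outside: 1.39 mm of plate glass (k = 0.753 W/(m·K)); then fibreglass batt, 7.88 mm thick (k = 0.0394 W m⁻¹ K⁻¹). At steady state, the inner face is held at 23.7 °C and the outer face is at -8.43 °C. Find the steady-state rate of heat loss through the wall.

Q = 525 W

Resistance network (inner→outer):
  R_plate glass = L/(kA) = 0.00139/(0.753·3.30) = 5.594×10^-4 K/W
  R_fibreglass batt = L/(kA) = 0.00788/(0.0394·3.30) = 0.06061 K/W
ΣR = 5.594×10^-4 + 0.06061 = 0.06117 K/W
Q = ΔT/ΣR = (23.7 °C − -8.43 °C)/0.06117 = 525 W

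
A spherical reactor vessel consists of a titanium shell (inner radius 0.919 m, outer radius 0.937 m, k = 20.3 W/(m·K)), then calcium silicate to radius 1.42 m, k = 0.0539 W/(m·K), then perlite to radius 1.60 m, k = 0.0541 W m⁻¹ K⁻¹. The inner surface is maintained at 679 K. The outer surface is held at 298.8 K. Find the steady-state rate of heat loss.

Resistance network (inner→outer):
  R_titanium = (1/0.919 − 1/0.937)/(4πk) = 0.02090/(4π·20.3) = 8.194×10^-5 K/W
  R_calcium silicate = (1/0.937 − 1/1.42)/(4πk) = 0.3630/(4π·0.0539) = 0.5359 K/W
  R_perlite = (1/1.42 − 1/1.60)/(4πk) = 0.07923/(4π·0.0541) = 0.1165 K/W
ΣR = 8.194×10^-5 + 0.5359 + 0.1165 = 0.6525 K/W
Q = ΔT/ΣR = (679 K − 298.8 K)/0.6525 = 583 W

Q = 583 W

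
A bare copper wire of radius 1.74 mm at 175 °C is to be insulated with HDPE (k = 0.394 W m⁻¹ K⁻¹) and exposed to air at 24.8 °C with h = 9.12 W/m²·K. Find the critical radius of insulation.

r_cr = 4.32 cm

For a cylinder, r_cr = k_ins/h = 0.394/9.12 = 0.0432 m = 4.32 cm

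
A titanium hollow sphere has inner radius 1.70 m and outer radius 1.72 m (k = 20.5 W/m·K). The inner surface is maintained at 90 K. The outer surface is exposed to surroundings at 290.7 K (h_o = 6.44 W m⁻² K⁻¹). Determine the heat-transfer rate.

Q = 47.7 kW

Treat each layer as a resistance in series:
  R_titanium = (1/1.70 − 1/1.72)/(4πk) = 0.006840/(4π·20.5) = 2.655×10^-5 K/W
  R_conv,out = 1/(4πr²h) = 1/(4π·1.72²·6.44) = 0.004177 K/W
ΣR = 2.655×10^-5 + 0.004177 = 0.004204 K/W
Q = ΔT/ΣR = (90 K − 290.7 K)/0.004204 = -47700 W
(Negative Q ⇒ heat flows inward; heat gain = 47700 W.)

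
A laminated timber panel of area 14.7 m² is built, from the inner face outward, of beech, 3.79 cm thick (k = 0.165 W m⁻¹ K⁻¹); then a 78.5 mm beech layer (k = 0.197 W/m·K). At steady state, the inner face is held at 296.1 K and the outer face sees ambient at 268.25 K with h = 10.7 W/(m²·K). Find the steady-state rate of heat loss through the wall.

Q = 567 W

Series thermal resistances, inner to outer:
  R_beech = L/(kA) = 0.0379/(0.165·14.7) = 0.01563 K/W
  R_beech = L/(kA) = 0.0785/(0.197·14.7) = 0.02711 K/W
  R_conv,out = 1/(hA) = 1/(10.7·14.7) = 0.006358 K/W
ΣR = 0.01563 + 0.02711 + 0.006358 = 0.04910 K/W
Q = ΔT/ΣR = (296.1 K − 268.25 K)/0.04910 = 567 W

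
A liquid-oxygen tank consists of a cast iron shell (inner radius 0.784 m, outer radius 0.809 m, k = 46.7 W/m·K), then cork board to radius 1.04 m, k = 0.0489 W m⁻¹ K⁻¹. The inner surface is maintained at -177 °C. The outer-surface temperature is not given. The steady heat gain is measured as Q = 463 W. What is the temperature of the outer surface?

Series resistances:
  R_cast iron = (1/0.784 − 1/0.809)/(4πk) = 0.03942/(4π·46.7) = 6.717×10^-5 K/W
  R_cork board = (1/0.809 − 1/1.04)/(4πk) = 0.2746/(4π·0.0489) = 0.4468 K/W
ΣR = 0.4469 K/W
ΔT = Q·ΣR = 463 × 0.4469 = 206.9 K
Heat flows inward, so T_out = T_in + ΔT = -177 + 206.9 = 29.9 °C

T_out = 29.9 °C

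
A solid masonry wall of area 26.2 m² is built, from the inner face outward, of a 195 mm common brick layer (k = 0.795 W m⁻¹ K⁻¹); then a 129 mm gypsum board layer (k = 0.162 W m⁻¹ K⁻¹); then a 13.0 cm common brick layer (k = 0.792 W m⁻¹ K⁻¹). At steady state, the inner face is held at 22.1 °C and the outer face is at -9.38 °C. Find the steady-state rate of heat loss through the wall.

Resistance network (inner→outer):
  R_common brick = L/(kA) = 0.195/(0.795·26.2) = 0.009362 K/W
  R_gypsum board = L/(kA) = 0.129/(0.162·26.2) = 0.03039 K/W
  R_common brick = L/(kA) = 0.130/(0.792·26.2) = 0.006265 K/W
ΣR = 0.009362 + 0.03039 + 0.006265 = 0.04602 K/W
Q = ΔT/ΣR = (22.1 °C − -9.38 °C)/0.04602 = 684 W

Q = 684 W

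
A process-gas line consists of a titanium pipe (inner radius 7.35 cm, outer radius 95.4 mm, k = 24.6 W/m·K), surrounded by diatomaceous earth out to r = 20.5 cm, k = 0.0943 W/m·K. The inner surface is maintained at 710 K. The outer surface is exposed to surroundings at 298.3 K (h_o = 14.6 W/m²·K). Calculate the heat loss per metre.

Treat each layer as a resistance in series:
  R'_titanium = ln(0.0954/0.0735)/(2πk) = 0.2608/(2π·24.6) = 0.001687 m·K/W
  R'_diatomaceous earth = ln(0.205/0.0954)/(2πk) = 0.7649/(2π·0.0943) = 1.291 m·K/W
  R'_conv,out = 1/(2πr h) = 1/(2π·0.205·14.6) = 0.05318 m·K/W
ΣR = 0.001687 + 1.291 + 0.05318 = 1.346 m·K/W
Q' = ΔT/ΣR = (710 K − 298.3 K)/1.346 = 306 W/m

Q' = 306 W/m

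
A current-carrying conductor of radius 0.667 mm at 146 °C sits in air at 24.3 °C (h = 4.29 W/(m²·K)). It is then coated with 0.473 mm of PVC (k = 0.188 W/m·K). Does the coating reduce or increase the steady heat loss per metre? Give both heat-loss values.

increases: 2.19 → 3.69 W/m

Critical radius for a cylinder: r_cr = k/h = 0.0438 m = 4.38 cm.
Outer radius after coating: r₂ = 6.67×10^-4 + 4.73×10^-4 = 0.001140 m.
Since r₁ < r_cr and r₂ ≤ r_cr, the coating moves toward the maximum at r_cr — heat loss rises.
Bare: R = 1/(2πr₁h) = 55.62 m·K/W; Q = 121.7/55.62 = 2.19 W/m.
Coated: R = R_cond + R_conv = 33.00 m·K/W; Q = 121.7/33.00 = 3.69 W/m.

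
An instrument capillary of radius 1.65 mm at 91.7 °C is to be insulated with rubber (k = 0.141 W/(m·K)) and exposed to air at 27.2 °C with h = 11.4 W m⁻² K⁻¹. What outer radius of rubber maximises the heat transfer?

For a cylinder, r_cr = k_ins/h = 0.141/11.4 = 0.0124 m = 1.24 cm

r_cr = 1.24 cm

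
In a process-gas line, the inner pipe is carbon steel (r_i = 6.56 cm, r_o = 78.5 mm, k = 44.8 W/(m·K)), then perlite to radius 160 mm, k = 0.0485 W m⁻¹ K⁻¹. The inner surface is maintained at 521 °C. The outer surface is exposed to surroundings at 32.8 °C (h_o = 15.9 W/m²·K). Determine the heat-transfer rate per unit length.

Series thermal resistances, inner to outer:
  R'_carbon steel = ln(0.0785/0.0656)/(2πk) = 0.1795/(2π·44.8) = 6.378×10^-4 m·K/W
  R'_perlite = ln(0.160/0.0785)/(2πk) = 0.7121/(2π·0.0485) = 2.337 m·K/W
  R'_conv,out = 1/(2πr h) = 1/(2π·0.160·15.9) = 0.06256 m·K/W
ΣR = 6.378×10^-4 + 2.337 + 0.06256 = 2.400 m·K/W
Q' = ΔT/ΣR = (521 °C − 32.8 °C)/2.400 = 203 W/m

Q' = 203 W/m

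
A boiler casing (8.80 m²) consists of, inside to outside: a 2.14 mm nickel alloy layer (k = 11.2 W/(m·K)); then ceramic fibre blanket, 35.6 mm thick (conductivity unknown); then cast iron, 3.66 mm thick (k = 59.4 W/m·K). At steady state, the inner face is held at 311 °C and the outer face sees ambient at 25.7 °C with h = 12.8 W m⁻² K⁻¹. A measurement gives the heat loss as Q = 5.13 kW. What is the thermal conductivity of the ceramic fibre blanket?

k = 0.0866 W/m·K

ΣR = ΔT/Q = |311 − 25.7|/5130 = 0.05561 K/W
Known resistances:
  R_nickel alloy = L/(kA) = 0.00214/(11.2·8.80) = 2.171×10^-5 K/W
  R_cast iron = L/(kA) = 0.00366/(59.4·8.80) = 7.002×10^-6 K/W
  R_conv,out = 1/(hA) = 1/(12.8·8.80) = 0.008878 K/W
R_ceramic fibre blanket = ΣR − ΣR_known = 0.05561 − 0.008907 = 0.04670 K/W
L/(kA) = 0.04670 ⇒ k = 0.0356/(0.04670·8.80) = 0.0866 W/m·K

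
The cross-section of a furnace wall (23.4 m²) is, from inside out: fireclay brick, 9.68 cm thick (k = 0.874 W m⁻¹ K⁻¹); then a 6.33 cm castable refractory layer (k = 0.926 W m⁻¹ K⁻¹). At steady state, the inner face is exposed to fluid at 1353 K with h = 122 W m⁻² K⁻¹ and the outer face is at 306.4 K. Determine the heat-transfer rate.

Treat each layer as a resistance in series:
  R_conv,in = 1/(hA) = 1/(122·23.4) = 3.503×10^-4 K/W
  R_fireclay brick = L/(kA) = 0.0968/(0.874·23.4) = 0.004733 K/W
  R_castable refractory = L/(kA) = 0.0633/(0.926·23.4) = 0.002921 K/W
ΣR = 3.503×10^-4 + 0.004733 + 0.002921 = 0.008004 K/W
Q = ΔT/ΣR = (1353 K − 306.4 K)/0.008004 = 1.31×10^5 W

Q = 131 kW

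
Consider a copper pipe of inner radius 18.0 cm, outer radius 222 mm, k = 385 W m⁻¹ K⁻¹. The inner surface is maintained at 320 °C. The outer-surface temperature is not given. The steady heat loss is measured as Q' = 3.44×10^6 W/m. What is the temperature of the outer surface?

T_out = 21.8 °C

Series resistances:
  R'_copper = ln(0.222/0.180)/(2πk) = 0.2097/(2π·385) = 8.670×10^-5 m·K/W
ΣR = 8.670×10^-5 m·K/W
ΔT = Q'·ΣR = 3.44×10^6 × 8.670×10^-5 = 298.2 K
Heat flows outward, so T_out = T_in − ΔT = 320 − 298.2 = 21.8 °C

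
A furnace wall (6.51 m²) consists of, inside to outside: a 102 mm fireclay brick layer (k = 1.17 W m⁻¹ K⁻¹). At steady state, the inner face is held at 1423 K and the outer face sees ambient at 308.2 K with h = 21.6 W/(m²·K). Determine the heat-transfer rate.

Treat each layer as a resistance in series:
  R_fireclay brick = L/(kA) = 0.102/(1.17·6.51) = 0.01339 K/W
  R_conv,out = 1/(hA) = 1/(21.6·6.51) = 0.007112 K/W
ΣR = 0.01339 + 0.007112 = 0.02050 K/W
Q = ΔT/ΣR = (1423 K − 308.2 K)/0.02050 = 54400 W

Q = 54.4 kW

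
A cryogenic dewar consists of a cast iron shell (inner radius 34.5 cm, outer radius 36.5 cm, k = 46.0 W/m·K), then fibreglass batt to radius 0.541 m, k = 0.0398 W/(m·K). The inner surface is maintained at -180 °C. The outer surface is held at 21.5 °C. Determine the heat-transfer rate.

Resistance network (inner→outer):
  R_cast iron = (1/0.345 − 1/0.365)/(4πk) = 0.1588/(4π·46.0) = 2.748×10^-4 K/W
  R_fibreglass batt = (1/0.365 − 1/0.541)/(4πk) = 0.8913/(4π·0.0398) = 1.782 K/W
ΣR = 2.748×10^-4 + 1.782 = 1.782 K/W
Q = ΔT/ΣR = (-180 °C − 21.5 °C)/1.782 = -113 W
(Negative Q ⇒ heat flows inward; heat gain = 113 W.)

Q = 113 W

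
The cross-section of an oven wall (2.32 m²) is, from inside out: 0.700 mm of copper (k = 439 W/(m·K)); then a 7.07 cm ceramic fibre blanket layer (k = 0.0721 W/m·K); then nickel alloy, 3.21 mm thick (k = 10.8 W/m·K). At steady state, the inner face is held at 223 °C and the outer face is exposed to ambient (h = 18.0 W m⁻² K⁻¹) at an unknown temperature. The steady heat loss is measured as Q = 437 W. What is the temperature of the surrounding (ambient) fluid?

Series resistances:
  R_copper = L/(kA) = 7.00×10^-4/(439·2.32) = 6.873×10^-7 K/W
  R_ceramic fibre blanket = L/(kA) = 0.0707/(0.0721·2.32) = 0.4227 K/W
  R_nickel alloy = L/(kA) = 0.00321/(10.8·2.32) = 1.281×10^-4 K/W
  R_conv,out = 1/(hA) = 1/(18.0·2.32) = 0.02395 K/W
ΣR = 0.4467 K/W
ΔT = Q·ΣR = 437 × 0.4467 = 195.2 K
Heat flows outward, so T_out = T_in − ΔT = 223 − 195.2 = 27.8 °C

T_out = 27.8 °C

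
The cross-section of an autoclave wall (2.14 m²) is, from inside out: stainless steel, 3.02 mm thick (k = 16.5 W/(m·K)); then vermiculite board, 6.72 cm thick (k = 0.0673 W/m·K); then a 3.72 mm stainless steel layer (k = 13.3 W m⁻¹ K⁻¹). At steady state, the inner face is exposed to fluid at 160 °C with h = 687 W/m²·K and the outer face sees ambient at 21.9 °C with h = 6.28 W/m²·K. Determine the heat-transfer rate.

Q = 255 W

Series thermal resistances, inner to outer:
  R_conv,in = 1/(hA) = 1/(687·2.14) = 6.802×10^-4 K/W
  R_stainless steel = L/(kA) = 0.00302/(16.5·2.14) = 8.553×10^-5 K/W
  R_vermiculite board = L/(kA) = 0.0672/(0.0673·2.14) = 0.4666 K/W
  R_stainless steel = L/(kA) = 0.00372/(13.3·2.14) = 1.307×10^-4 K/W
  R_conv,out = 1/(hA) = 1/(6.28·2.14) = 0.07441 K/W
ΣR = 6.802×10^-4 + 8.553×10^-5 + 0.4666 + 1.307×10^-4 + 0.07441 = 0.5419 K/W
Q = ΔT/ΣR = (160 °C − 21.9 °C)/0.5419 = 255 W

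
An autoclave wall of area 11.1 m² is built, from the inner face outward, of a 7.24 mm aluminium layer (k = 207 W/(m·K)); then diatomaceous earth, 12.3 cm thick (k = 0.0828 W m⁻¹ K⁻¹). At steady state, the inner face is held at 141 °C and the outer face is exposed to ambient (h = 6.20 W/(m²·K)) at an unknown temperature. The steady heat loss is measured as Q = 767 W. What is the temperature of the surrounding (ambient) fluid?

T_out = 27.2 °C

Series resistances:
  R_aluminium = L/(kA) = 0.00724/(207·11.1) = 3.151×10^-6 K/W
  R_diatomaceous earth = L/(kA) = 0.123/(0.0828·11.1) = 0.1338 K/W
  R_conv,out = 1/(hA) = 1/(6.20·11.1) = 0.01453 K/W
ΣR = 0.1484 K/W
ΔT = Q·ΣR = 767 × 0.1484 = 113.8 K
Heat flows outward, so T_out = T_in − ΔT = 141 − 113.8 = 27.2 °C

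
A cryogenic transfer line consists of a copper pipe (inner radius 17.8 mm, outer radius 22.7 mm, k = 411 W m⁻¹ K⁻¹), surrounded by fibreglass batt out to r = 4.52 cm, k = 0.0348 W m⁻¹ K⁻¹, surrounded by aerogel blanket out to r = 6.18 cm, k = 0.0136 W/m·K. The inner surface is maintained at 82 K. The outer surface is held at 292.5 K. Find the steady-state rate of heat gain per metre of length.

Q' = 30.9 W/m

Series thermal resistances, inner to outer:
  R'_copper = ln(0.0227/0.0178)/(2πk) = 0.2432/(2π·411) = 9.416×10^-5 m·K/W
  R'_fibreglass batt = ln(0.0452/0.0227)/(2πk) = 0.6887/(2π·0.0348) = 3.150 m·K/W
  R'_aerogel blanket = ln(0.0618/0.0452)/(2πk) = 0.3128/(2π·0.0136) = 3.661 m·K/W
ΣR = 9.416×10^-5 + 3.150 + 3.661 = 6.811 m·K/W
Q' = ΔT/ΣR = (82 K − 292.5 K)/6.811 = -30.9 W/m
(Negative Q' ⇒ heat flows inward; heat gain = 30.9 W/m.)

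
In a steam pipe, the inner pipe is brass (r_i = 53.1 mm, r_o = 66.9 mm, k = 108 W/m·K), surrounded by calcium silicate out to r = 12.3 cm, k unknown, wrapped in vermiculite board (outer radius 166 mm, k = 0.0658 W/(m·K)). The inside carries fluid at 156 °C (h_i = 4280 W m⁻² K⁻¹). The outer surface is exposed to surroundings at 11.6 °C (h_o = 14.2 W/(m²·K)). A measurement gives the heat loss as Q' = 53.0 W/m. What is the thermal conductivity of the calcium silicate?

k = 0.0502 W/m·K

ΣR = ΔT/Q' = |156 − 11.6|/53.0 = 2.725 m·K/W
Known resistances:
  R'_conv,in = 1/(2πr h) = 1/(2π·0.0531·4280) = 7.003×10^-4 m·K/W
  R'_brass = ln(0.0669/0.0531)/(2πk) = 0.2310/(2π·108) = 3.404×10^-4 m·K/W
  R'_vermiculite board = ln(0.166/0.123)/(2πk) = 0.2998/(2π·0.0658) = 0.7252 m·K/W
  R'_conv,out = 1/(2πr h) = 1/(2π·0.166·14.2) = 0.06752 m·K/W
R_calcium silicate = ΣR − ΣR_known = 2.725 − 0.7938 = 1.931 m·K/W
ln(r₂/r₁)/(2πk) = 1.931 ⇒ k = 0.6090/(2π·1.931) = 0.0502 W/m·K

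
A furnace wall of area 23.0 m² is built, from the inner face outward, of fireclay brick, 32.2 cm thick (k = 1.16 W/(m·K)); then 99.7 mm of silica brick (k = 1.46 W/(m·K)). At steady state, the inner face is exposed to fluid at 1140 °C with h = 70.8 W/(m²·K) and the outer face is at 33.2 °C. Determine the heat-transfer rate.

Q = 70700 W

Resistance network (inner→outer):
  R_conv,in = 1/(hA) = 1/(70.8·23.0) = 6.141×10^-4 K/W
  R_fireclay brick = L/(kA) = 0.322/(1.16·23.0) = 0.01207 K/W
  R_silica brick = L/(kA) = 0.0997/(1.46·23.0) = 0.002969 K/W
ΣR = 6.141×10^-4 + 0.01207 + 0.002969 = 0.01565 K/W
Q = ΔT/ΣR = (1140 °C − 33.2 °C)/0.01565 = 70700 W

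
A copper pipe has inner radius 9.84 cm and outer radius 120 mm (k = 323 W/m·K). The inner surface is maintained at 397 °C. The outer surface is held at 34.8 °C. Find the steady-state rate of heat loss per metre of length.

Q' = 3700 kW/m

Q' = 2πk·ΔT/ln(r₂/r₁) = 2π × 323 × 362.2 / ln(0.120/0.0984) = 3.70×10^6 W/m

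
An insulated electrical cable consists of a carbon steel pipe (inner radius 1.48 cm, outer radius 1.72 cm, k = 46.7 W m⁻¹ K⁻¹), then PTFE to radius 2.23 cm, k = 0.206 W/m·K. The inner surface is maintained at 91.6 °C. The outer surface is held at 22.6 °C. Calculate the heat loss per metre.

Q' = 343 W/m

Treat each layer as a resistance in series:
  R'_carbon steel = ln(0.0172/0.0148)/(2πk) = 0.1503/(2π·46.7) = 5.122×10^-4 m·K/W
  R'_PTFE = ln(0.0223/0.0172)/(2πk) = 0.2597/(2π·0.206) = 0.2006 m·K/W
ΣR = 5.122×10^-4 + 0.2006 = 0.2011 m·K/W
Q' = ΔT/ΣR = (91.6 °C − 22.6 °C)/0.2011 = 343 W/m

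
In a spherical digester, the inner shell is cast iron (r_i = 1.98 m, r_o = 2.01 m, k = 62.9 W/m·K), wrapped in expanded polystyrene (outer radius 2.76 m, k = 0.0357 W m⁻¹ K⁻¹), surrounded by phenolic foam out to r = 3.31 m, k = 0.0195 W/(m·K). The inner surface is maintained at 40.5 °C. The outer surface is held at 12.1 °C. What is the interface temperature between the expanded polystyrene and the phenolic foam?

T = 24.9 °C

Resistance network (inner→outer):
  R_cast iron = (1/1.98 − 1/2.01)/(4πk) = 0.007538/(4π·62.9) = 9.537×10^-6 K/W
  R_expanded polystyrene = (1/2.01 − 1/2.76)/(4πk) = 0.1352/(4π·0.0357) = 0.3014 K/W
  R_phenolic foam = (1/2.76 − 1/3.31)/(4πk) = 0.06020/(4π·0.0195) = 0.2457 K/W
ΣR = 9.537×10^-6 + 0.3014 + 0.2457 = 0.5471 K/W
Q = ΔT/ΣR = (40.5 °C − 12.1 °C)/0.5471 = 51.91 W
From the inner boundary to the expanded polystyrene/phenolic foam interface, ΣR_partial = 0.3014 K/W.
T_interface = T_in − Q·ΣR_partial = 40.5 °C − (51.91)(0.3014) = 24.9 °C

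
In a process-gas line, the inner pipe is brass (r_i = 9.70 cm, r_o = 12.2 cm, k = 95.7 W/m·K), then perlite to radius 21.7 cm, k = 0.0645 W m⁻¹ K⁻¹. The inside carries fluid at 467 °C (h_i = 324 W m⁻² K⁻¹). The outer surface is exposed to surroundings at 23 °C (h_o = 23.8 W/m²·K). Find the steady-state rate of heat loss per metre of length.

Q' = 305 W/m

Resistance network (inner→outer):
  R'_conv,in = 1/(2πr h) = 1/(2π·0.0970·324) = 0.005064 m·K/W
  R'_brass = ln(0.122/0.0970)/(2πk) = 0.2293/(2π·95.7) = 3.814×10^-4 m·K/W
  R'_perlite = ln(0.217/0.122)/(2πk) = 0.5759/(2π·0.0645) = 1.421 m·K/W
  R'_conv,out = 1/(2πr h) = 1/(2π·0.217·23.8) = 0.03082 m·K/W
ΣR = 0.005064 + 3.814×10^-4 + 1.421 + 0.03082 = 1.457 m·K/W
Q' = ΔT/ΣR = (467 °C − 23 °C)/1.457 = 305 W/m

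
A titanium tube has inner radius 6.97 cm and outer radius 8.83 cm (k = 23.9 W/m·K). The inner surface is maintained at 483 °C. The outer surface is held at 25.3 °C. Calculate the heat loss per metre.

Q' = 2πk·ΔT/ln(r₂/r₁) = 2π × 23.9 × 457.7 / ln(0.0883/0.0697) = 2.91×10^5 W/m

Q' = 2.91×10^5 W/m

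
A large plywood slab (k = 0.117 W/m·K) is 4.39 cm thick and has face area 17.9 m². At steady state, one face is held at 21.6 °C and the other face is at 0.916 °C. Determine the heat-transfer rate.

Q = 987 W

Q = kA·ΔT/L = 0.117 × 17.9 × |21.6 °C − 0.916 °C| / 0.0439 = 987 W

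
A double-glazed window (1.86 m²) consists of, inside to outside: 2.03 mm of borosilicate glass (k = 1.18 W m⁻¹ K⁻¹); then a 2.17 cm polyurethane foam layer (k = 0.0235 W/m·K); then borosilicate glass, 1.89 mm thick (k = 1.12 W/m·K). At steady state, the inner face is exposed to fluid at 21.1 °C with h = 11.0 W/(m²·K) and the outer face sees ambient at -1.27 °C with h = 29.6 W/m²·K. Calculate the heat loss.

Treat each layer as a resistance in series:
  R_conv,in = 1/(hA) = 1/(11.0·1.86) = 0.04888 K/W
  R_borosilicate glass = L/(kA) = 0.00203/(1.18·1.86) = 9.249×10^-4 K/W
  R_polyurethane foam = L/(kA) = 0.0217/(0.0235·1.86) = 0.4965 K/W
  R_borosilicate glass = L/(kA) = 0.00189/(1.12·1.86) = 9.073×10^-4 K/W
  R_conv,out = 1/(hA) = 1/(29.6·1.86) = 0.01816 K/W
ΣR = 0.04888 + 9.249×10^-4 + 0.4965 + 9.073×10^-4 + 0.01816 = 0.5654 K/W
Q = ΔT/ΣR = (21.1 °C − -1.27 °C)/0.5654 = 39.6 W

Q = 39.6 W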